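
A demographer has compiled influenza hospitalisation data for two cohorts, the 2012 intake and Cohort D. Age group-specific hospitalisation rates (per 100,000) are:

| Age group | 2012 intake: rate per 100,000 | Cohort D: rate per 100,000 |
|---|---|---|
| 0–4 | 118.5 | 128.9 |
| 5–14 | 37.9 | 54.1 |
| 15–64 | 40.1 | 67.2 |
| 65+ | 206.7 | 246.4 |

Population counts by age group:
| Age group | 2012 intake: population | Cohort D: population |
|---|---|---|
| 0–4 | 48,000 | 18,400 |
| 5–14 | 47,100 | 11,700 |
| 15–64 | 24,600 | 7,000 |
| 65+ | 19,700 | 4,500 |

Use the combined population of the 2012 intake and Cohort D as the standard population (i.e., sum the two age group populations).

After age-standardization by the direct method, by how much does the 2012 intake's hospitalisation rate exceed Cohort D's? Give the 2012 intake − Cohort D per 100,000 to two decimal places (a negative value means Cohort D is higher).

Combined standard total = 181,000; weights = 0.3669, 0.3249, 0.1746, 0.1337.
The 2012 intake: 0.3669×118.5 + 0.3249×37.9 + 0.1746×40.1 + 0.1337×206.7 = 90.4211 per 100,000.
Cohort D: 0.3669×128.9 + 0.3249×54.1 + 0.1746×67.2 + 0.1337×246.4 = 109.5383 per 100,000.
Difference = 90.4211 − 109.5383 = -19.1172.

-19.12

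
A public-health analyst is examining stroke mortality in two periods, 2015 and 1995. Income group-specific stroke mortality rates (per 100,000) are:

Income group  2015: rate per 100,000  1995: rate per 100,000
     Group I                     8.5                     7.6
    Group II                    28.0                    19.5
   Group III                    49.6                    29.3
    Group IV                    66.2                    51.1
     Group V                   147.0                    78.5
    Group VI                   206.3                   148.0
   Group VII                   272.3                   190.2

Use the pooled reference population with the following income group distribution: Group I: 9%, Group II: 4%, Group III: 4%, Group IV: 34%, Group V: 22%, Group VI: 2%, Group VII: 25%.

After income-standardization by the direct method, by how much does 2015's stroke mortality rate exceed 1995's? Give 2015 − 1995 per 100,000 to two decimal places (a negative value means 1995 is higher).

43.13

Standard weights: 0.09, 0.04, 0.04, 0.34, 0.22, 0.02, 0.25.
2015: 0.0900×8.5 + 0.0400×28.0 + 0.0400×49.6 + 0.3400×66.2 + 0.2200×147.0 + 0.0200×206.3 + 0.2500×272.3 = 130.9180 per 100,000.
1995: 0.0900×7.6 + 0.0400×19.5 + 0.0400×29.3 + 0.3400×51.1 + 0.2200×78.5 + 0.0200×148.0 + 0.2500×190.2 = 87.7900 per 100,000.
Difference = 130.9180 − 87.7900 = 43.1280.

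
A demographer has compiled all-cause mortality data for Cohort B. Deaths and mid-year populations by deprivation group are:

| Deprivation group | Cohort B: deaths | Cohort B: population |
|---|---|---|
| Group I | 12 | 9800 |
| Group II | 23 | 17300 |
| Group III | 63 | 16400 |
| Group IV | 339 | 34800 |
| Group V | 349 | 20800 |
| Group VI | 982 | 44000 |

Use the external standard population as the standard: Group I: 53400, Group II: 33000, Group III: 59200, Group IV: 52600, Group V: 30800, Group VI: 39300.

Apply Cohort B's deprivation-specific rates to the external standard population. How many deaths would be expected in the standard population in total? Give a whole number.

Deprivation-specific rates per 1000 for Cohort B: 1.224, 1.329, 3.841, 9.741, 16.779, 22.318.
Expected deaths = Σ (standard pop × deprivation-specific rate ÷ 1000)
= 53400×1.224/1000 + 33000×1.329/1000 + 59200×3.841/1000 + 52600×9.741/1000 + 30800×16.779/1000 + 39300×22.318/1000
= 65.39 + 43.87 + 227.41 + 512.40 + 516.79 + 877.10 = 2242.96.

2243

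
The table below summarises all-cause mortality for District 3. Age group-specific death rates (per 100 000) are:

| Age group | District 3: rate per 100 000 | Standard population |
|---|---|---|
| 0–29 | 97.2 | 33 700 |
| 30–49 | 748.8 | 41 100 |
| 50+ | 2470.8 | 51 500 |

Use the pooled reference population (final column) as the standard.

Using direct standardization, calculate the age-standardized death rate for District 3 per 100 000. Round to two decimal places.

Standard total = 126 300; weights = 0.2668, 0.3254, 0.4078.
Standardized rate: 0.2668×97.2 + 0.3254×748.8 + 0.4078×2470.8 = 1277.0983 per 100 000.

1277.10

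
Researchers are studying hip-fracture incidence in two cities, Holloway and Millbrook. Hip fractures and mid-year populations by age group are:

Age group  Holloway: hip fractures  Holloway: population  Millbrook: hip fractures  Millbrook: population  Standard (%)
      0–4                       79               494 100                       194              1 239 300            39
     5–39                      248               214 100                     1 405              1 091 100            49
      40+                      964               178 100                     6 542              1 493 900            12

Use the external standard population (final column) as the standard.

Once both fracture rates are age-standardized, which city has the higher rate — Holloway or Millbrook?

Age-specific rates per 100 000 for Holloway: 15.99, 115.83, 541.27.
For Millbrook: 15.65, 128.77, 437.91.
Standard weights: 0.39, 0.49, 0.12.
Holloway: 0.3900×15.99 + 0.4900×115.83 + 0.1200×541.27 = 127.9464 per 100 000.
Millbrook: 0.3900×15.65 + 0.4900×128.77 + 0.1200×437.91 = 121.7516 per 100 000.
The crude rates (145.66 vs 212.88) would put Millbrook higher, but that reflects its age composition; once standardized to a common age structure, Holloway has the higher underlying rate.

Holloway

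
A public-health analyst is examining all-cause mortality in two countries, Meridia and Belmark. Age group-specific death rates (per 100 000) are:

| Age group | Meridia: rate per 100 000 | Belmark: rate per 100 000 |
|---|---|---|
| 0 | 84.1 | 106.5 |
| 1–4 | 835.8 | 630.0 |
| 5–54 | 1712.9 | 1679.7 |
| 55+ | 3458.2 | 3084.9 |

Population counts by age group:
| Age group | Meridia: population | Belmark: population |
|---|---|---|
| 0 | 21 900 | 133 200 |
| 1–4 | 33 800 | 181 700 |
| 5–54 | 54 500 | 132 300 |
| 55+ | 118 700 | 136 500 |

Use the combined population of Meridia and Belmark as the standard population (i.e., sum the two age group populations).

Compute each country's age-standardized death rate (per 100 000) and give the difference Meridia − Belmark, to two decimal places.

175.17

Combined standard total = 812 600; weights = 0.1909, 0.2652, 0.2299, 0.3141.
Meridia: 0.1909×84.1 + 0.2652×835.8 + 0.2299×1712.9 + 0.3141×3458.2 = 1717.5254 per 100 000.
Belmark: 0.1909×106.5 + 0.2652×630.0 + 0.2299×1679.7 + 0.3141×3084.9 = 1542.3549 per 100 000.
Difference = 1717.5254 − 1542.3549 = 175.1705.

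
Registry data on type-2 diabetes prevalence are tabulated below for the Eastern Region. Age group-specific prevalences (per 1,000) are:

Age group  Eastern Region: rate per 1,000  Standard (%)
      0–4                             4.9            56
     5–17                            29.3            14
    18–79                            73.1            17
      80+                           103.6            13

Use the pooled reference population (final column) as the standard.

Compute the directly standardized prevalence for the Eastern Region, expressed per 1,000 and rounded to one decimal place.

32.7

Standard weights: 0.56, 0.14, 0.17, 0.13.
Standardized rate: 0.5600×4.9 + 0.1400×29.3 + 0.1700×73.1 + 0.1300×103.6 = 32.7410 per 1,000.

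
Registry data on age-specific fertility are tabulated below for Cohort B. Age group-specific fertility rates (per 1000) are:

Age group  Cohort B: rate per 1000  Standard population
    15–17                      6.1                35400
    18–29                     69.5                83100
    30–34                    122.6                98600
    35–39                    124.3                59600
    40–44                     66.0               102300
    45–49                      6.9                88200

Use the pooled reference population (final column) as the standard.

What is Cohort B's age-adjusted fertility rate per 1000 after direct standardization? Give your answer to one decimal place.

70.3

Standard total = 467200; weights = 0.0758, 0.1779, 0.2110, 0.1276, 0.2190, 0.1888.
Standardized rate: 0.0758×6.1 + 0.1779×69.5 + 0.2110×122.6 + 0.1276×124.3 + 0.2190×66.0 + 0.1888×6.9 = 70.3091 per 1000.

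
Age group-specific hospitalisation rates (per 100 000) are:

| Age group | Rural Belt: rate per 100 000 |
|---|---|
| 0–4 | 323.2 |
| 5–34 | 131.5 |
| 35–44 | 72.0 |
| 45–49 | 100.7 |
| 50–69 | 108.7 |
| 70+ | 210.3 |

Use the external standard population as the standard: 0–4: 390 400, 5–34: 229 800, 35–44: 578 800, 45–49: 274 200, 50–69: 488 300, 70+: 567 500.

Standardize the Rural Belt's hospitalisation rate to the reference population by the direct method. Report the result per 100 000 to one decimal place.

157.4

Standard total = 2 529 000; weights = 0.1544, 0.0909, 0.2289, 0.1084, 0.1931, 0.2244.
Standardized rate: 0.1544×323.2 + 0.0909×131.5 + 0.2289×72.0 + 0.1084×100.7 + 0.1931×108.7 + 0.2244×210.3 = 157.4160 per 100 000.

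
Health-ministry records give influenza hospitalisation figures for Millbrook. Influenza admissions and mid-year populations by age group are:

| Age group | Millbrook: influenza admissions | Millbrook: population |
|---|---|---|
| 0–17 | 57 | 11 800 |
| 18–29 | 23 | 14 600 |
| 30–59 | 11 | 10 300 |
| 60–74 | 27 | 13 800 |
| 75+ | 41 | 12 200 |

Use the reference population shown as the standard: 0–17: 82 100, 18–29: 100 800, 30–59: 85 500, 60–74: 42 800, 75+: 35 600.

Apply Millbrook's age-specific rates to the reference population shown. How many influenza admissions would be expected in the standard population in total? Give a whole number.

850

Age-specific rates per 100 000 for Millbrook: 483.05, 157.53, 106.80, 195.65, 336.07.
Expected influenza admissions = Σ (standard pop × age-specific rate ÷ 100 000)
= 82 100×483.05/100 000 + 100 800×157.53/100 000 + 85 500×106.80/100 000 + 42 800×195.65/100 000 + 35 600×336.07/100 000
= 396.58 + 158.79 + 91.31 + 83.74 + 119.64 = 850.07.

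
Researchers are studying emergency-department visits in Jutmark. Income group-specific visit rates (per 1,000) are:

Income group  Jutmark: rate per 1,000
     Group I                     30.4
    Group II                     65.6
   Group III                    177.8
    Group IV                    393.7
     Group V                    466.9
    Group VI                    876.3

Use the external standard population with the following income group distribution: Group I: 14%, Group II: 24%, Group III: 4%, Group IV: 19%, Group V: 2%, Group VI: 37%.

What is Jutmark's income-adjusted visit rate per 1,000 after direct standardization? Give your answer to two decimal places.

Standard weights: 0.14, 0.24, 0.04, 0.19, 0.02, 0.37.
Standardized rate: 0.1400×30.4 + 0.2400×65.6 + 0.0400×177.8 + 0.1900×393.7 + 0.0200×466.9 + 0.3700×876.3 = 435.4840 per 1,000.

435.48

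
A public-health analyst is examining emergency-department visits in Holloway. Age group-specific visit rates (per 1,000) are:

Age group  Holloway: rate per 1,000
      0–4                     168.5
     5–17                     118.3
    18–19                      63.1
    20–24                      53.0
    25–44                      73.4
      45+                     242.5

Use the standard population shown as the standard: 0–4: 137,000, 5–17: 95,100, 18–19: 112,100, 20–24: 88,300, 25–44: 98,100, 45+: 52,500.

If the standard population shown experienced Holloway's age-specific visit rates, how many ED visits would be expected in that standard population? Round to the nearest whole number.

66020

Expected ED visits = Σ (standard pop × age-specific rate ÷ 1,000)
= 137,000×168.5/1,000 + 95,100×118.3/1,000 + 112,100×63.1/1,000 + 88,300×53.0/1,000 + 98,100×73.4/1,000 + 52,500×242.5/1,000
= 23084.50 + 11250.33 + 7073.51 + 4679.90 + 7200.54 + 12731.25 = 66020.03.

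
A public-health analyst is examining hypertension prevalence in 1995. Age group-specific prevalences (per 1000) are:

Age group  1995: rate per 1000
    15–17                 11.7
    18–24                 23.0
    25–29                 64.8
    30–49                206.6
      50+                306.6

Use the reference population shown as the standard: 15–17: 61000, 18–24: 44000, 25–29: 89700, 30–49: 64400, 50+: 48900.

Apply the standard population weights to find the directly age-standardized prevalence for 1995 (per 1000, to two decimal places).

Standard total = 308000; weights = 0.1981, 0.1429, 0.2912, 0.2091, 0.1588.
Standardized rate: 0.1981×11.7 + 0.1429×23.0 + 0.2912×64.8 + 0.2091×206.6 + 0.1588×306.6 = 116.3508 per 1000.

116.35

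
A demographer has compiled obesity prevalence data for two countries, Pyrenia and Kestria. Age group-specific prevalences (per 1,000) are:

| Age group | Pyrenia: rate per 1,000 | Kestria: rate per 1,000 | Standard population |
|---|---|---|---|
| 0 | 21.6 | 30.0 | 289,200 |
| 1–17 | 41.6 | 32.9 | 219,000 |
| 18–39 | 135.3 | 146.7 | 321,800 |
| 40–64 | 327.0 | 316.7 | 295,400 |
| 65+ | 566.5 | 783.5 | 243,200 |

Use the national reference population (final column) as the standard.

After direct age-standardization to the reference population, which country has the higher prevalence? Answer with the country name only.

Kestria

Standard total = 1,368,600; weights = 0.2113, 0.1600, 0.2351, 0.2158, 0.1777.
Pyrenia: 0.2113×21.6 + 0.1600×41.6 + 0.2351×135.3 + 0.2158×327.0 + 0.1777×566.5 = 214.2812 per 1,000.
Kestria: 0.2113×30.0 + 0.1600×32.9 + 0.2351×146.7 + 0.2158×316.7 + 0.1777×783.5 = 253.6823 per 1,000.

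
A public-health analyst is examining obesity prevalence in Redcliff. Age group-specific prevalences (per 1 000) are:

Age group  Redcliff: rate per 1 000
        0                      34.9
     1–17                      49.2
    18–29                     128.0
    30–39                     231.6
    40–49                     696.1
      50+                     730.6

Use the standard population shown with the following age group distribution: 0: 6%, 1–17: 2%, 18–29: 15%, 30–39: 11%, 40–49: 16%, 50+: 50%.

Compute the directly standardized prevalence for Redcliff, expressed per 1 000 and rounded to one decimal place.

Standard weights: 0.06, 0.02, 0.15, 0.11, 0.16, 0.50.
Standardized rate: 0.0600×34.9 + 0.0200×49.2 + 0.1500×128.0 + 0.1100×231.6 + 0.1600×696.1 + 0.5000×730.6 = 524.4300 per 1 000.

524.4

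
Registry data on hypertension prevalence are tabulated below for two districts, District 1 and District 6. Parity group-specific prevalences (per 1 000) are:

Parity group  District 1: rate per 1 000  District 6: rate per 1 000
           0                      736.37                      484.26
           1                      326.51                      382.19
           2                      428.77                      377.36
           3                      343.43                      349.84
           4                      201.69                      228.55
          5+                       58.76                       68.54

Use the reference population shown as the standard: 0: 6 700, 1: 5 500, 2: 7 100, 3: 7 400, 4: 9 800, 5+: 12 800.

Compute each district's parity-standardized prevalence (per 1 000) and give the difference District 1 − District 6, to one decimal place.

Standard total = 49 300; weights = 0.1359, 0.1116, 0.1440, 0.1501, 0.1988, 0.2596.
District 1: 0.1359×736.37 + 0.1116×326.51 + 0.1440×428.77 + 0.1501×343.43 + 0.1988×201.69 + 0.2596×58.76 = 305.1485 per 1 000.
District 6: 0.1359×484.26 + 0.1116×382.19 + 0.1440×377.36 + 0.1501×349.84 + 0.1988×228.55 + 0.2596×68.54 = 278.5347 per 1 000.
Difference = 305.1485 − 278.5347 = 26.6138.

26.6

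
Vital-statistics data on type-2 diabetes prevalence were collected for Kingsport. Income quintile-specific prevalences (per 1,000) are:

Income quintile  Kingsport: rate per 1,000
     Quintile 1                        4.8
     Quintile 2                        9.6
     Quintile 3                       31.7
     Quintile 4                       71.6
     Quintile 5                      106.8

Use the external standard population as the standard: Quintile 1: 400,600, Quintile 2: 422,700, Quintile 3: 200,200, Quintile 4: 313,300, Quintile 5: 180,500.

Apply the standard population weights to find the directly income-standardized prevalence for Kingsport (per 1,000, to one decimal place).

35.6

Standard total = 1,517,300; weights = 0.2640, 0.2786, 0.1319, 0.2065, 0.1190.
Standardized rate: 0.2640×4.8 + 0.2786×9.6 + 0.1319×31.7 + 0.2065×71.6 + 0.1190×106.8 = 35.6138 per 1,000.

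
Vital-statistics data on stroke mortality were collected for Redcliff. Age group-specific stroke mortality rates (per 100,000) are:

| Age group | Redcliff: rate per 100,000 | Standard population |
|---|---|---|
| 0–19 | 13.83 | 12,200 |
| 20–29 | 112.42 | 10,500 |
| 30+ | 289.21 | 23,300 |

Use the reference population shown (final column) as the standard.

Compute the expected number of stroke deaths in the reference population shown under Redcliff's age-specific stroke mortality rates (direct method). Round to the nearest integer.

Expected stroke deaths = Σ (standard pop × age-specific rate ÷ 100,000)
= 12,200×13.83/100,000 + 10,500×112.42/100,000 + 23,300×289.21/100,000
= 1.69 + 11.80 + 67.39 = 80.88.

81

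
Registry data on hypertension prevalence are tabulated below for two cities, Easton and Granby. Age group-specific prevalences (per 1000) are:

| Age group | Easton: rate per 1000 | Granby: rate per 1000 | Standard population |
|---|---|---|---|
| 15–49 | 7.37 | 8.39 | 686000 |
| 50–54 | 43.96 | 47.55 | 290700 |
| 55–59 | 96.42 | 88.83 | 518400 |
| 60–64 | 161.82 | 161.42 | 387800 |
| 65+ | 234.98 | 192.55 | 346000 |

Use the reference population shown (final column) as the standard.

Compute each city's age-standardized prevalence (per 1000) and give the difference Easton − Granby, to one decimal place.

7.6

Standard total = 2228900; weights = 0.3078, 0.1304, 0.2326, 0.1740, 0.1552.
Easton: 0.3078×7.37 + 0.1304×43.96 + 0.2326×96.42 + 0.1740×161.82 + 0.1552×234.98 = 95.0585 per 1000.
Granby: 0.3078×8.39 + 0.1304×47.55 + 0.2326×88.83 + 0.1740×161.42 + 0.1552×192.55 = 87.4193 per 1000.
Difference = 95.0585 − 87.4193 = 7.6393.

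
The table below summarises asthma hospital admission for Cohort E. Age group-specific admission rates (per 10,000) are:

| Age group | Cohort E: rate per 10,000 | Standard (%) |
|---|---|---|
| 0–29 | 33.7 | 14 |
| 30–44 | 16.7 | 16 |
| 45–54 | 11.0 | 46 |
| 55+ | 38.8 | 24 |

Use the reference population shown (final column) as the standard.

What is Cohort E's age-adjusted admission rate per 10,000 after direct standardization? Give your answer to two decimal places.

21.76

Standard weights: 0.14, 0.16, 0.46, 0.24.
Standardized rate: 0.1400×33.7 + 0.1600×16.7 + 0.4600×11.0 + 0.2400×38.8 = 21.7620 per 10,000.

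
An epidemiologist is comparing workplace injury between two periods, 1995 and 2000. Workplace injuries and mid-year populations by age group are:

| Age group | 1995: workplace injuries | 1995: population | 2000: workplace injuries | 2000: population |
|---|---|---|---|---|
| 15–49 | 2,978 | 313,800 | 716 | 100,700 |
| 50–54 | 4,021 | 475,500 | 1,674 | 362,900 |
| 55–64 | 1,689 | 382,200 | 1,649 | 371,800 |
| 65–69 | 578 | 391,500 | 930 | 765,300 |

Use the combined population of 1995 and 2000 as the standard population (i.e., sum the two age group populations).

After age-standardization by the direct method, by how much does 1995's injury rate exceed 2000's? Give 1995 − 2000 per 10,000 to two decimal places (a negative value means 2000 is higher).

Age-specific rates per 10,000 for 1995: 94.90, 84.56, 44.19, 14.76.
For 2000: 71.10, 46.13, 44.35, 12.15.
Combined standard total = 3,163,700; weights = 0.1310, 0.2650, 0.2383, 0.3656.
1995: 0.1310×94.90 + 0.2650×84.56 + 0.2383×44.19 + 0.3656×14.76 = 50.7740 per 10,000.
2000: 0.1310×71.10 + 0.2650×46.13 + 0.2383×44.35 + 0.3656×12.15 = 36.5536 per 10,000.
Difference = 50.7740 − 36.5536 = 14.2204.

14.22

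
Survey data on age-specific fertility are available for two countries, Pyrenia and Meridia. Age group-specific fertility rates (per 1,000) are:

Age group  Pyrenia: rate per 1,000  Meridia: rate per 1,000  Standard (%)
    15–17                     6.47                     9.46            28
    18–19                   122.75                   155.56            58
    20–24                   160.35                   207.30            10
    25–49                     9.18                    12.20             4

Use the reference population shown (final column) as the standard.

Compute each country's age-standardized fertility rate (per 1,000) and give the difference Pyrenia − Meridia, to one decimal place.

-24.7

Standard weights: 0.28, 0.58, 0.10, 0.04.
Pyrenia: 0.2800×6.47 + 0.5800×122.75 + 0.1000×160.35 + 0.0400×9.18 = 89.4088 per 1,000.
Meridia: 0.2800×9.46 + 0.5800×155.56 + 0.1000×207.30 + 0.0400×12.20 = 114.0916 per 1,000.
Difference = 89.4088 − 114.0916 = -24.6828.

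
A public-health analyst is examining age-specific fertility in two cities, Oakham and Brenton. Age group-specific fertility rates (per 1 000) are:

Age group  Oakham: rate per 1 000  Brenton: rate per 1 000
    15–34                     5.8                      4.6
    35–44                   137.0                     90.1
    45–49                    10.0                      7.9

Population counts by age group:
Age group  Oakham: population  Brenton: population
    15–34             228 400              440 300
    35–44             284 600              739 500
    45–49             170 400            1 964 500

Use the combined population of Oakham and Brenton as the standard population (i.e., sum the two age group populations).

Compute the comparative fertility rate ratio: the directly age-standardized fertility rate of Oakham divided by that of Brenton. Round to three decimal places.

1.475

Combined standard total = 3 827 700; weights = 0.1747, 0.2675, 0.5578.
Oakham: 0.1747×5.8 + 0.2675×137.0 + 0.5578×10.0 = 43.2451 per 1 000.
Brenton: 0.1747×4.6 + 0.2675×90.1 + 0.5578×7.9 = 29.3161 per 1 000.
Ratio = 43.2451 ÷ 29.3161 = 1.47513.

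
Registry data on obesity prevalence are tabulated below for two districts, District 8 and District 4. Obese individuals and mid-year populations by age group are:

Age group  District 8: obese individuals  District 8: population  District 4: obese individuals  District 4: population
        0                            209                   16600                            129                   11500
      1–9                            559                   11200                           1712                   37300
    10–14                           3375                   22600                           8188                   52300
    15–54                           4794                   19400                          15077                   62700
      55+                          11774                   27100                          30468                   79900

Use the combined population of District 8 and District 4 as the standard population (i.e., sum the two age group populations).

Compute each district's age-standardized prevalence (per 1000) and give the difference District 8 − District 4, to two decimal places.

17.39

Age-specific rates per 1000 for District 8: 12.590, 49.911, 149.336, 247.113, 434.465.
For District 4: 11.217, 45.898, 156.558, 240.463, 381.327.
Combined standard total = 340600; weights = 0.0825, 0.1424, 0.2199, 0.2410, 0.3142.
District 8: 0.0825×12.590 + 0.1424×49.911 + 0.2199×149.336 + 0.2410×247.113 + 0.3142×434.465 = 237.0391 per 1000.
District 4: 0.0825×11.217 + 0.1424×45.898 + 0.2199×156.558 + 0.2410×240.463 + 0.3142×381.327 = 219.6460 per 1000.
Difference = 237.0391 − 219.6460 = 17.3931.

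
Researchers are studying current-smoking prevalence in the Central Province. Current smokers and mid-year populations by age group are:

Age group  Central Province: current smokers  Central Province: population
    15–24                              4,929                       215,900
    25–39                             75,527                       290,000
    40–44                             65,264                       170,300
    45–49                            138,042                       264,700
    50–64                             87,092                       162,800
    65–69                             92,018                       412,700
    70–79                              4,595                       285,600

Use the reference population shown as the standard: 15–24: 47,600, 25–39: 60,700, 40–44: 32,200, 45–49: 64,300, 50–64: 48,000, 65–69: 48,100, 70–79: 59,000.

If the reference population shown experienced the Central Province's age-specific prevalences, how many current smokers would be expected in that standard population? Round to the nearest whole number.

100120

Age-specific rates per 1,000 for the Central Province: 22.830, 260.438, 383.230, 521.504, 534.963, 222.966, 16.089.
Expected current smokers = Σ (standard pop × age-specific rate ÷ 1,000)
= 47,600×22.830/1,000 + 60,700×260.438/1,000 + 32,200×383.230/1,000 + 64,300×521.504/1,000 + 48,000×534.963/1,000 + 48,100×222.966/1,000 + 59,000×16.089/1,000
= 1086.71 + 15808.58 + 12339.99 + 33532.68 + 25678.23 + 10724.66 + 949.25 = 100120.10.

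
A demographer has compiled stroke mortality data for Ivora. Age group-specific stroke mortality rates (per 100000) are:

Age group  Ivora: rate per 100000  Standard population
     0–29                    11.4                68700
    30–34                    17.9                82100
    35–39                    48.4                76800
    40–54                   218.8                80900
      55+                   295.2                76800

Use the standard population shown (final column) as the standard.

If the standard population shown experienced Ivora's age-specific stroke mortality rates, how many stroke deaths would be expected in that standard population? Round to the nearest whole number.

463

Expected stroke deaths = Σ (standard pop × age-specific rate ÷ 100000)
= 68700×11.4/100000 + 82100×17.9/100000 + 76800×48.4/100000 + 80900×218.8/100000 + 76800×295.2/100000
= 7.83 + 14.70 + 37.17 + 177.01 + 226.71 = 463.42.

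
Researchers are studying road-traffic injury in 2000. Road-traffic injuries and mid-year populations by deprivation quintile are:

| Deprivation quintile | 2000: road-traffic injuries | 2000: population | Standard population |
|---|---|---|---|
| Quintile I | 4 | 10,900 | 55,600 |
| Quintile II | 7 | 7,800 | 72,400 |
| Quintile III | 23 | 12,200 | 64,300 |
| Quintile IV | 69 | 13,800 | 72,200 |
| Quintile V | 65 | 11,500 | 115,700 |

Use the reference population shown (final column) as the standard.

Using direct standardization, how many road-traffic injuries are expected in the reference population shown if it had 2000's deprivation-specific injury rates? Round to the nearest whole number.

1222

Deprivation-specific rates per 100,000 for 2000: 36.70, 89.74, 188.52, 500.00, 565.22.
Expected road-traffic injuries = Σ (standard pop × deprivation-specific rate ÷ 100,000)
= 55,600×36.70/100,000 + 72,400×89.74/100,000 + 64,300×188.52/100,000 + 72,200×500.00/100,000 + 115,700×565.22/100,000
= 20.40 + 64.97 + 121.22 + 361.00 + 653.96 = 1221.56.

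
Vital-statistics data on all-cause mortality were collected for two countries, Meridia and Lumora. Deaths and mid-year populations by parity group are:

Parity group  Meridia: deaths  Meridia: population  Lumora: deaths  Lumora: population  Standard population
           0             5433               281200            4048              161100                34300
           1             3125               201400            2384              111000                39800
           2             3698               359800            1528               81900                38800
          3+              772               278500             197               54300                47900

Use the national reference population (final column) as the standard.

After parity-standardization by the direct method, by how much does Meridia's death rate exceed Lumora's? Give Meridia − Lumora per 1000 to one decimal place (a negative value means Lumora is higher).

-5.0

Parity-specific rates per 1000 for Meridia: 19.321, 15.516, 10.278, 2.772.
For Lumora: 25.127, 21.477, 18.657, 3.628.
Standard total = 160800; weights = 0.2133, 0.2475, 0.2413, 0.2979.
Meridia: 0.2133×19.321 + 0.2475×15.516 + 0.2413×10.278 + 0.2979×2.772 = 11.2675 per 1000.
Lumora: 0.2133×25.127 + 0.2475×21.477 + 0.2413×18.657 + 0.2979×3.628 = 16.2583 per 1000.
Difference = 11.2675 − 16.2583 = -4.9908.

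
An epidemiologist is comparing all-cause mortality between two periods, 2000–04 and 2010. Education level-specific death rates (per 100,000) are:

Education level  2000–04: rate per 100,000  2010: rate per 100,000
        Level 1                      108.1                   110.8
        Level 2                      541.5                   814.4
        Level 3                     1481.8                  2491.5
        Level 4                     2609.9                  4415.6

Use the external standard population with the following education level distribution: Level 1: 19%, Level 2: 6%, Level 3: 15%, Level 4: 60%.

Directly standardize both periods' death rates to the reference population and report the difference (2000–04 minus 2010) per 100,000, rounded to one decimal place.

-1251.8

Standard weights: 0.19, 0.06, 0.15, 0.60.
2000–04: 0.1900×108.1 + 0.0600×541.5 + 0.1500×1481.8 + 0.6000×2609.9 = 1841.2390 per 100,000.
2010: 0.1900×110.8 + 0.0600×814.4 + 0.1500×2491.5 + 0.6000×4415.6 = 3093.0010 per 100,000.
Difference = 1841.2390 − 3093.0010 = -1251.7620.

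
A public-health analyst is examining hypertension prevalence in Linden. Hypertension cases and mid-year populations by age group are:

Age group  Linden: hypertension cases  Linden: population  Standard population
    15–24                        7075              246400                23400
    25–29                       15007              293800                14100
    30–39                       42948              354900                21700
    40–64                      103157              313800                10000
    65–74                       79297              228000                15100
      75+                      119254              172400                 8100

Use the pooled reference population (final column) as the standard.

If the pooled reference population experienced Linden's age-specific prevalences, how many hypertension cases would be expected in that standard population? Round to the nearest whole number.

18160

Age-specific rates per 1000 for Linden: 28.713, 51.079, 121.014, 328.735, 347.794, 691.729.
Expected hypertension cases = Σ (standard pop × age-specific rate ÷ 1000)
= 23400×28.713/1000 + 14100×51.079/1000 + 21700×121.014/1000 + 10000×328.735/1000 + 15100×347.794/1000 + 8100×691.729/1000
= 671.90 + 720.21 + 2626.01 + 3287.35 + 5251.69 + 5603.00 = 18160.16.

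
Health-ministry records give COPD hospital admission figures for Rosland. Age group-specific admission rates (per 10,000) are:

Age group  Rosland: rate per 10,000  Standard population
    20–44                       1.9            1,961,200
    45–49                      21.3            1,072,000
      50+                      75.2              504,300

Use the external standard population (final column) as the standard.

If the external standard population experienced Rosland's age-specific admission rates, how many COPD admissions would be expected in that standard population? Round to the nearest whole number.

6448

Expected COPD admissions = Σ (standard pop × age-specific rate ÷ 10,000)
= 1,961,200×1.9/10,000 + 1,072,000×21.3/10,000 + 504,300×75.2/10,000
= 372.63 + 2283.36 + 3792.34 = 6448.32.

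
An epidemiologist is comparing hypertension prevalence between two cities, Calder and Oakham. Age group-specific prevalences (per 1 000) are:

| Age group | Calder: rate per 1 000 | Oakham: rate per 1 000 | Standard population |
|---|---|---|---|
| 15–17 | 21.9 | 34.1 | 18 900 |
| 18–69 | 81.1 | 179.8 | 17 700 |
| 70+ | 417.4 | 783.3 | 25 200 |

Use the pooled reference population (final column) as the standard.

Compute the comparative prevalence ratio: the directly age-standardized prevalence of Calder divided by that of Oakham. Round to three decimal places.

0.525

Standard total = 61 800; weights = 0.3058, 0.2864, 0.4078.
Calder: 0.3058×21.9 + 0.2864×81.1 + 0.4078×417.4 = 200.1272 per 1 000.
Oakham: 0.3058×34.1 + 0.2864×179.8 + 0.4078×783.3 = 381.3286 per 1 000.
Ratio = 200.1272 ÷ 381.3286 = 0.52482.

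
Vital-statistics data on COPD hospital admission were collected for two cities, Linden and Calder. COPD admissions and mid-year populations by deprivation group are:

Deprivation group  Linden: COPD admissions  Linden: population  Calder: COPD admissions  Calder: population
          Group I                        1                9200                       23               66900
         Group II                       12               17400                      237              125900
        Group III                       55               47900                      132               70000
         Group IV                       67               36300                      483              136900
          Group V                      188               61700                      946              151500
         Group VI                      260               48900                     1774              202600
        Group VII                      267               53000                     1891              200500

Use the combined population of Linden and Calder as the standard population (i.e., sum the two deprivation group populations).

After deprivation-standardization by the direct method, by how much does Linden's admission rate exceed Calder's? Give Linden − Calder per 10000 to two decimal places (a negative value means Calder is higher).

Deprivation-specific rates per 10000 for Linden: 1.09, 6.90, 11.48, 18.46, 30.47, 53.17, 50.38.
For Calder: 3.44, 18.82, 18.86, 35.28, 62.44, 87.56, 94.31.
Combined standard total = 1228700; weights = 0.0619, 0.1166, 0.0960, 0.1410, 0.1735, 0.2047, 0.2063.
Linden: 0.0619×1.09 + 0.1166×6.90 + 0.0960×11.48 + 0.1410×18.46 + 0.1735×30.47 + 0.2047×53.17 + 0.2063×50.38 = 31.1391 per 10000.
Calder: 0.0619×3.44 + 0.1166×18.82 + 0.0960×18.86 + 0.1410×35.28 + 0.1735×62.44 + 0.2047×87.56 + 0.2063×94.31 = 57.4072 per 10000.
Difference = 31.1391 − 57.4072 = -26.2681.

-26.27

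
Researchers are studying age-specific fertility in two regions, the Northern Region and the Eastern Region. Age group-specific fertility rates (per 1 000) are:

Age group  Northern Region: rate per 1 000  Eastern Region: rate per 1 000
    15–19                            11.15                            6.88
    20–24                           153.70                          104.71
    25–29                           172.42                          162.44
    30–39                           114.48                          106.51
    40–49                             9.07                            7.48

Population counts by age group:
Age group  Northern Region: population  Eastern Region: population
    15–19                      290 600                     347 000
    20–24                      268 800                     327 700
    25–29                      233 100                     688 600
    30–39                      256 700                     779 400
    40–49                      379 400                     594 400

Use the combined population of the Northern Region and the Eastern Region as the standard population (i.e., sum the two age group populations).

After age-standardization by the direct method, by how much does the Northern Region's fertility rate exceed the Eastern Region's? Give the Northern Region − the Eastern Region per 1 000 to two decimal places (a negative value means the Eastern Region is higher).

12.23

Combined standard total = 4 165 700; weights = 0.1531, 0.1432, 0.2213, 0.2487, 0.2338.
The Northern Region: 0.1531×11.15 + 0.1432×153.70 + 0.2213×172.42 + 0.2487×114.48 + 0.2338×9.07 = 92.4589 per 1 000.
The Eastern Region: 0.1531×6.88 + 0.1432×104.71 + 0.2213×162.44 + 0.2487×106.51 + 0.2338×7.48 = 80.2281 per 1 000.
Difference = 92.4589 − 80.2281 = 12.2308.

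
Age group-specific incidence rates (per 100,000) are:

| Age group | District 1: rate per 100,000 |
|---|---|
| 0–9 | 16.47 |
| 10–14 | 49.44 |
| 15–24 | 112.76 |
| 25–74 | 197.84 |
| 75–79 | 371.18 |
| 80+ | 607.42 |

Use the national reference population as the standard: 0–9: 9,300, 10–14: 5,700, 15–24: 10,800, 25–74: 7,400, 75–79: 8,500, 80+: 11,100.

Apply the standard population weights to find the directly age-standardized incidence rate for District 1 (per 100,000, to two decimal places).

246.48

Standard total = 52,800; weights = 0.1761, 0.1080, 0.2045, 0.1402, 0.1610, 0.2102.
Standardized rate: 0.1761×16.47 + 0.1080×49.44 + 0.2045×112.76 + 0.1402×197.84 + 0.1610×371.18 + 0.2102×607.42 = 246.4810 per 100,000.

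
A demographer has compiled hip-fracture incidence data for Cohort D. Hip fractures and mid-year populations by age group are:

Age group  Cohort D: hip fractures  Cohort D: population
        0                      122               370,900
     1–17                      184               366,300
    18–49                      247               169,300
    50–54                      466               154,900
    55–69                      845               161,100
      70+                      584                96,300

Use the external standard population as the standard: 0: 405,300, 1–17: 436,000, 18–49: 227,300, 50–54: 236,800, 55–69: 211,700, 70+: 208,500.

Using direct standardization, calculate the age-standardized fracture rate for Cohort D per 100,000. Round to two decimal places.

218.54

Age-specific rates per 100,000 for Cohort D: 32.89, 50.23, 145.89, 300.84, 524.52, 606.44.
Standard total = 1,725,600; weights = 0.2349, 0.2527, 0.1317, 0.1372, 0.1227, 0.1208.
Standardized rate: 0.2349×32.89 + 0.2527×50.23 + 0.1317×145.89 + 0.1372×300.84 + 0.1227×524.52 + 0.1208×606.44 = 218.5422 per 100,000.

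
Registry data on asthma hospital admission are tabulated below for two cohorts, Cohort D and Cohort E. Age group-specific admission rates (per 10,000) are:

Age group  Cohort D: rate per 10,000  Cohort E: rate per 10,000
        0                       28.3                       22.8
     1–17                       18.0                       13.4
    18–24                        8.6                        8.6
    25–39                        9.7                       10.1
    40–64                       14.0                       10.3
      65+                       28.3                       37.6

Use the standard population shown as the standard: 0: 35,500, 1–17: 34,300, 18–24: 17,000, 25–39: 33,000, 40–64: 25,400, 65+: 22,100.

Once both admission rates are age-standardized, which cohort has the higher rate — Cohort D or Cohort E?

Cohort D

Standard total = 167,300; weights = 0.2122, 0.2050, 0.1016, 0.1973, 0.1518, 0.1321.
Cohort D: 0.2122×28.3 + 0.2050×18.0 + 0.1016×8.6 + 0.1973×9.7 + 0.1518×14.0 + 0.1321×28.3 = 18.3466 per 10,000.
Cohort E: 0.2122×22.8 + 0.2050×13.4 + 0.1016×8.6 + 0.1973×10.1 + 0.1518×10.3 + 0.1321×37.6 = 16.9821 per 10,000.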